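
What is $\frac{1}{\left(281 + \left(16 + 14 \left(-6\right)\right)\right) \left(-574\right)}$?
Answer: $- \frac{1}{122262} \approx -8.1792 \cdot 10^{-6}$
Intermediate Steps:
$\frac{1}{\left(281 + \left(16 + 14 \left(-6\right)\right)\right) \left(-574\right)} = \frac{1}{\left(281 + \left(16 - 84\right)\right) \left(-574\right)} = \frac{1}{\left(281 - 68\right) \left(-574\right)} = \frac{1}{213 \left(-574\right)} = \frac{1}{-122262} = - \frac{1}{122262}$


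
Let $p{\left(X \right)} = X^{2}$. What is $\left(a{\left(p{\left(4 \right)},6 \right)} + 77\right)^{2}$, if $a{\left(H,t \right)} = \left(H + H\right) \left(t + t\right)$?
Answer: $212521$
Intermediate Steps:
$a{\left(H,t \right)} = 4 H t$ ($a{\left(H,t \right)} = 2 H 2 t = 4 H t$)
$\left(a{\left(p{\left(4 \right)},6 \right)} + 77\right)^{2} = \left(4 \cdot 4^{2} \cdot 6 + 77\right)^{2} = \left(4 \cdot 16 \cdot 6 + 77\right)^{2} = \left(384 + 77\right)^{2} = 461^{2} = 212521$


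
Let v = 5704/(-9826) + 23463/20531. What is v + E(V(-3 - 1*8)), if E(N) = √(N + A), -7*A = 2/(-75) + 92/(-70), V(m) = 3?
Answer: 56719307/100868803 + √35187/105 ≈ 2.3488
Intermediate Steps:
A = 704/3675 (A = -(2/(-75) + 92/(-70))/7 = -(2*(-1/75) + 92*(-1/70))/7 = -(-2/75 - 46/35)/7 = -⅐*(-704/525) = 704/3675 ≈ 0.19156)
v = 56719307/100868803 (v = 5704*(-1/9826) + 23463*(1/20531) = -2852/4913 + 23463/20531 = 56719307/100868803 ≈ 0.56231)
E(N) = √(704/3675 + N) (E(N) = √(N + 704/3675) = √(704/3675 + N))
v + E(V(-3 - 1*8)) = 56719307/100868803 + √(2112 + 11025*3)/105 = 56719307/100868803 + √(2112 + 33075)/105 = 56719307/100868803 + √35187/105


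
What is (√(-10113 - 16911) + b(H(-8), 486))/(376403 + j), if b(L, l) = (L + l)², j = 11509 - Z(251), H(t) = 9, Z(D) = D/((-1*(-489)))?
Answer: 119817225/189688717 + 1956*I*√1689/189688717 ≈ 0.63165 + 0.00042378*I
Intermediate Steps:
Z(D) = D/489
j = 5627650/489 (j = 11509 - 251/489 = 5627650/489 ≈ 11508.)
(√(-10113 - 16911) + b(H(-8), 486))/(376403 + j) = (√(-10113 - 16911) + (9 + 486)²)/(376403 + 5627650/489) = (√(-27024) + 495²)/(189688717/489) = (4*I*√1689 + 245025)*(489/189688717) = (245025 + 4*I*√1689)*(489/189688717) = 119817225/189688717 + 1956*I*√1689/189688717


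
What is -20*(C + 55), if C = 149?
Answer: -4080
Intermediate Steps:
-20*(C + 55) = -20*(149 + 55) = -20*204 = -4080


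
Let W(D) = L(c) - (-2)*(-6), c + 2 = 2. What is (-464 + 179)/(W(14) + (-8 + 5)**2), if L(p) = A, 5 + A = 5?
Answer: 95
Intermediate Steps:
A = 0 (A = -5 + 5 = 0)
c = 0 (c = -2 + 2 = 0)
L(p) = 0
W(D) = -12 (W(D) = 0 - (-2)*(-6) = 0 - 1*12 = 0 - 12 = -12)
(-464 + 179)/(W(14) + (-8 + 5)**2) = (-464 + 179)/(-12 + (-8 + 5)**2) = -285/(-12 + (-3)**2) = -285/(-12 + 9) = -285/(-3) = -285*(-1/3) = 95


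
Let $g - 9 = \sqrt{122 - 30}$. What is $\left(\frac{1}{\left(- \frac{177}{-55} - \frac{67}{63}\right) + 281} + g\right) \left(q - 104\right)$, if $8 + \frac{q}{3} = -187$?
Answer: $- \frac{6086380716}{981131} - 1378 \sqrt{23} \approx -12812.0$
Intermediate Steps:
$q = -585$ ($q = -24 + 3 \left(-187\right) = -24 - 561 = -585$)
$g = 9 + 2 \sqrt{23}$ ($g = 9 + \sqrt{122 - 30} = 9 + \sqrt{92} = 9 + 2 \sqrt{23} \approx 18.592$)
$\left(\frac{1}{\left(- \frac{177}{-55} - \frac{67}{63}\right) + 281} + g\right) \left(q - 104\right) = \left(\frac{1}{\left(- \frac{177}{-55} - \frac{67}{63}\right) + 281} + \left(9 + 2 \sqrt{23}\right)\right) \left(-585 - 104\right) = \left(\frac{1}{\left(\left(-177\right) \left(- \frac{1}{55}\right) - \frac{67}{63}\right) + 281} + \left(9 + 2 \sqrt{23}\right)\right) \left(-689\right) = \left(\frac{1}{\left(\frac{177}{55} - \frac{67}{63}\right) + 281} + \left(9 + 2 \sqrt{23}\right)\right) \left(-689\right) = \left(\frac{1}{\frac{7466}{3465} + 281} + \left(9 + 2 \sqrt{23}\right)\right) \left(-689\right) = \left(\frac{1}{\frac{981131}{3465}} + \left(9 + 2 \sqrt{23}\right)\right) \left(-689\right) = \left(\frac{3465}{981131} + \left(9 + 2 \sqrt{23}\right)\right) \left(-689\right) = \left(\frac{8833644}{981131} + 2 \sqrt{23}\right) \left(-689\right) = - \frac{6086380716}{981131} - 1378 \sqrt{23}$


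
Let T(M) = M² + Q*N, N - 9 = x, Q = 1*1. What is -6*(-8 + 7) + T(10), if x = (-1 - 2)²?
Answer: 124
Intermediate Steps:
Q = 1
x = 9 (x = (-3)² = 9)
N = 18 (N = 9 + 9 = 18)
T(M) = 18 + M² (T(M) = M² + 1*18 = M² + 18 = 18 + M²)
-6*(-8 + 7) + T(10) = -6*(-8 + 7) + (18 + 10²) = -6*(-1) + (18 + 100) = 6 + 118 = 124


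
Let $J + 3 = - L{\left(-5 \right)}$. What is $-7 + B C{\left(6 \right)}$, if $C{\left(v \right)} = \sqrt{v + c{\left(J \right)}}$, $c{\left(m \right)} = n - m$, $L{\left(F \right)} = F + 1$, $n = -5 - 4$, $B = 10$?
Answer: $-7 + 20 i \approx -7.0 + 20.0 i$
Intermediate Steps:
$n = -9$
$L{\left(F \right)} = 1 + F$
$J = 1$ ($J = -3 - \left(1 - 5\right) = -3 - -4 = -3 + 4 = 1$)
$c{\left(m \right)} = -9 - m$
$C{\left(v \right)} = \sqrt{-10 + v}$ ($C{\left(v \right)} = \sqrt{v - 10} = \sqrt{-10 + v}$)
$-7 + B C{\left(6 \right)} = -7 + 10 \sqrt{-10 + 6} = -7 + 10 \sqrt{-4} = -7 + 10 \cdot 2 i = -7 + 20 i$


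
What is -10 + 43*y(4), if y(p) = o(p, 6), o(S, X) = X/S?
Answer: 109/2 ≈ 54.500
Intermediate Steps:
y(p) = 6/p
-10 + 43*y(4) = -10 + 43*(6/4) = -10 + 43*(6*(1/4)) = -10 + 43*(3/2) = -10 + 129/2 = 109/2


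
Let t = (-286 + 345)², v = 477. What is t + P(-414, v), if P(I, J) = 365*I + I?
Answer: -148043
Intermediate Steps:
P(I, J) = 366*I
t = 3481 (t = 59² = 3481)
t + P(-414, v) = 3481 + 366*(-414) = 3481 - 151524 = -148043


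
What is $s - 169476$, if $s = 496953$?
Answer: $327477$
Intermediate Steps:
$s - 169476 = 496953 - 169476 = 327477$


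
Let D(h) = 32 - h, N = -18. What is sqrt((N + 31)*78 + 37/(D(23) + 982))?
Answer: sqrt(995866801)/991 ≈ 31.844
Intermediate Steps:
sqrt((N + 31)*78 + 37/(D(23) + 982)) = sqrt((-18 + 31)*78 + 37/((32 - 1*23) + 982)) = sqrt(13*78 + 37/((32 - 23) + 982)) = sqrt(1014 + 37/(9 + 982)) = sqrt(1014 + 37/991) = sqrt(1004911/991) = sqrt(995866801)/991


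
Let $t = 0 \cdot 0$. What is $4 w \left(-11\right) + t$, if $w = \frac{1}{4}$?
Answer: $-11$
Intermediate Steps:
$t = 0$
$w = \frac{1}{4} \approx 0.25$
$4 w \left(-11\right) + t = 4 \cdot \frac{1}{4} \left(-11\right) + 0 = 4 \left(- \frac{11}{4}\right) + 0 = -11 + 0 = -11$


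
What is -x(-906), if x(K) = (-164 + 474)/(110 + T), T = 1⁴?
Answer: -310/111 ≈ -2.7928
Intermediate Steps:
T = 1
x(K) = 310/111 (x(K) = (-164 + 474)/(110 + 1) = 310/111)
-x(-906) = -1*310/111 = -310/111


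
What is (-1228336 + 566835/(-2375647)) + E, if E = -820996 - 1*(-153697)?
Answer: -195798268160/103289 ≈ -1.8956e+6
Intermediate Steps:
E = -667299 (E = -820996 + 153697 = -667299)
(-1228336 + 566835/(-2375647)) + E = (-1228336 + 566835/(-2375647)) - 667299 = (-1228336 + 566835*(-1/2375647)) - 667299 = (-1228336 - 24645/103289) - 667299 = -126873621749/103289 - 667299 = -195798268160/103289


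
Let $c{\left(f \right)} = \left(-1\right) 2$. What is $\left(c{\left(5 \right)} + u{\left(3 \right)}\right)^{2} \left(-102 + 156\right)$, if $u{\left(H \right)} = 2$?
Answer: $0$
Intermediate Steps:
$c{\left(f \right)} = -2$
$\left(c{\left(5 \right)} + u{\left(3 \right)}\right)^{2} \left(-102 + 156\right) = \left(-2 + 2\right)^{2} \left(-102 + 156\right) = 0^{2} \cdot 54 = 0 \cdot 54 = 0$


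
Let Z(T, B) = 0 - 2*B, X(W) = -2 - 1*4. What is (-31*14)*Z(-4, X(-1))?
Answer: -5208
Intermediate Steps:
X(W) = -6 (X(W) = -2 - 4 = -6)
Z(T, B) = -2*B
(-31*14)*Z(-4, X(-1)) = (-31*14)*(-2*(-6)) = -434*12 = -5208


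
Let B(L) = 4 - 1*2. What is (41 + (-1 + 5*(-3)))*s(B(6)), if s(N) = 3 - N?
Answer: 25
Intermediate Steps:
B(L) = 2 (B(L) = 4 - 2 = 2)
(41 + (-1 + 5*(-3)))*s(B(6)) = (41 + (-1 + 5*(-3)))*(3 - 1*2) = (41 + (-1 - 15))*(3 - 2) = (41 - 16)*1 = 25*1 = 25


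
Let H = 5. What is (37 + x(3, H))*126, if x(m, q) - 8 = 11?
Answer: 7056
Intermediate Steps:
x(m, q) = 19 (x(m, q) = 8 + 11 = 19)
(37 + x(3, H))*126 = (37 + 19)*126 = 56*126 = 7056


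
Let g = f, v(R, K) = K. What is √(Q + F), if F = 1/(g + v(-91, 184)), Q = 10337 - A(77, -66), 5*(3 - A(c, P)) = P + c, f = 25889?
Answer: √19518229230230/43455 ≈ 101.67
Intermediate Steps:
A(c, P) = 3 - P/5 - c/5 (A(c, P) = 3 - (P + c)/5 = 3 + (-P/5 - c/5) = 3 - P/5 - c/5)
g = 25889
Q = 51681/5 (Q = 10337 - (3 - ⅕*(-66) - ⅕*77) = 10337 - (3 + 66/5 - 77/5) = 10337 - 1*⅘ = 10337 - ⅘ = 51681/5 ≈ 10336.)
F = 1/26073 (F = 1/(25889 + 184) = 1/26073 ≈ 3.8354e-5)
√(Q + F) = √(51681/5 + 1/26073) = √(1347478718/130365) = √19518229230230/43455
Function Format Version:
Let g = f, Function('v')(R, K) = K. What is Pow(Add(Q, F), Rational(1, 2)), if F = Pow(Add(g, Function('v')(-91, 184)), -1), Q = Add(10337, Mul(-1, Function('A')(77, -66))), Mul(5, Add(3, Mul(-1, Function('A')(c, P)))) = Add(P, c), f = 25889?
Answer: Mul(Rational(1, 43455), Pow(19518229230230, Rational(1, 2))) ≈ 101.67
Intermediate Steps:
Function('A')(c, P) = Add(3, Mul(Rational(-1, 5), P), Mul(Rational(-1, 5), c)) (Function('A')(c, P) = Add(3, Mul(Rational(-1, 5), Add(P, c))) = Add(3, Add(Mul(Rational(-1, 5), P), Mul(Rational(-1, 5), c))) = Add(3, Mul(Rational(-1, 5), P), Mul(Rational(-1, 5), c)))
g = 25889
Q = Rational(51681, 5) (Q = Add(10337, Mul(-1, Add(3, Mul(Rational(-1, 5), -66), Mul(Rational(-1, 5), 77)))) = Add(10337, Mul(-1, Add(3, Rational(66, 5), Rational(-77, 5)))) = Add(10337, Mul(-1, Rational(4, 5))) = Add(10337, Rational(-4, 5)) = Rational(51681, 5) ≈ 10336.)
F = Rational(1, 26073) (F = Pow(Add(25889, 184), -1) = Pow(26073, -1) = Rational(1, 26073) ≈ 3.8354e-5)
Pow(Add(Q, F), Rational(1, 2)) = Pow(Add(Rational(51681, 5), Rational(1, 26073)), Rational(1, 2)) = Pow(Rational(1347478718, 130365), Rational(1, 2)) = Mul(Rational(1, 43455), Pow(19518229230230, Rational(1, 2)))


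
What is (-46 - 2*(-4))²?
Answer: 1444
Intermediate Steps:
(-46 - 2*(-4))² = (-46 + 8)² = (-38)² = 1444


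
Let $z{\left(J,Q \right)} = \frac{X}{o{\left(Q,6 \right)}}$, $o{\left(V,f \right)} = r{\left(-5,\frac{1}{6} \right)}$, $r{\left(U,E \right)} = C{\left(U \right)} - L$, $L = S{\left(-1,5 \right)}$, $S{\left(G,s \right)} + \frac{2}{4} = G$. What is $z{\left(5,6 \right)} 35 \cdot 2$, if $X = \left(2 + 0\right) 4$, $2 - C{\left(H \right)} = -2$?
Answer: $\frac{1120}{11} \approx 101.82$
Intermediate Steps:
$S{\left(G,s \right)} = - \frac{1}{2} + G$
$C{\left(H \right)} = 4$ ($C{\left(H \right)} = 2 - -2 = 2 + 2 = 4$)
$L = - \frac{3}{2}$ ($L = - \frac{1}{2} - 1 = - \frac{3}{2} \approx -1.5$)
$r{\left(U,E \right)} = \frac{11}{2}$ ($r{\left(U,E \right)} = 4 - - \frac{3}{2} = 4 + \frac{3}{2} = \frac{11}{2}$)
$o{\left(V,f \right)} = \frac{11}{2}$
$X = 8$ ($X = 2 \cdot 4 = 8$)
$z{\left(J,Q \right)} = \frac{16}{11}$ ($z{\left(J,Q \right)} = \frac{8}{\frac{11}{2}} = 8 \cdot \frac{2}{11} = \frac{16}{11}$)
$z{\left(5,6 \right)} 35 \cdot 2 = \frac{16}{11} \cdot 35 \cdot 2 = \frac{560}{11} \cdot 2 = \frac{1120}{11}$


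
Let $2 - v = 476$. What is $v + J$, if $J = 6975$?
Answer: $6501$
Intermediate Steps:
$v = -474$ ($v = 2 - 476 = -474$)
$v + J = -474 + 6975 = 6501$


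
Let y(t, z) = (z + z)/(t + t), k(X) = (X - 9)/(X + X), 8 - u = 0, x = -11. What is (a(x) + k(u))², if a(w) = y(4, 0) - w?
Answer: 30625/256 ≈ 119.63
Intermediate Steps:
u = 8 (u = 8 - 1*0 = 8 + 0 = 8)
k(X) = (-9 + X)/(2*X) (k(X) = (-9 + X)/((2*X)) = (-9 + X)*(1/(2*X)) = (-9 + X)/(2*X))
y(t, z) = z/t (y(t, z) = (2*z)/((2*t)) = (2*z)*(1/(2*t)) = z/t)
a(w) = -w (a(w) = 0/4 - w = 0*(¼) - w = 0 - w = -w)
(a(x) + k(u))² = (-1*(-11) + (½)*(-9 + 8)/8)² = (11 + (½)*(⅛)*(-1))² = (11 - 1/16)² = (175/16)² = 30625/256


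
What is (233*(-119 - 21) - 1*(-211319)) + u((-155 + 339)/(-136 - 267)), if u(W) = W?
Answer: 72015513/403 ≈ 1.7870e+5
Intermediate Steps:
(233*(-119 - 21) - 1*(-211319)) + u((-155 + 339)/(-136 - 267)) = (233*(-119 - 21) - 1*(-211319)) + (-155 + 339)/(-136 - 267) = (233*(-140) + 211319) + 184/(-403) = (-32620 + 211319) + 184*(-1/403) = 178699 - 184/403 = 72015513/403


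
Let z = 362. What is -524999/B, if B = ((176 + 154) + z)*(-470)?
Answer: 524999/325240 ≈ 1.6142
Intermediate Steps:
B = -325240 (B = ((176 + 154) + 362)*(-470) = (330 + 362)*(-470) = 692*(-470) = -325240)
-524999/B = -524999/(-325240) = -524999*(-1/325240) = 524999/325240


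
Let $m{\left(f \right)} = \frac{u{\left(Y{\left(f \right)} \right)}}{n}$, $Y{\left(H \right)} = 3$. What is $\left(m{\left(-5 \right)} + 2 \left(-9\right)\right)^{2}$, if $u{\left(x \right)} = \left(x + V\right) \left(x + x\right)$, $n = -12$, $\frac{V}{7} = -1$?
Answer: $256$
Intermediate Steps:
$V = -7$ ($V = 7 \left(-1\right) = -7$)
$u{\left(x \right)} = 2 x \left(-7 + x\right)$ ($u{\left(x \right)} = \left(x - 7\right) \left(x + x\right) = \left(-7 + x\right) 2 x = 2 x \left(-7 + x\right)$)
$m{\left(f \right)} = 2$ ($m{\left(f \right)} = \frac{2 \cdot 3 \left(-7 + 3\right)}{-12} = 2 \cdot 3 \left(-4\right) \left(- \frac{1}{12}\right) = \left(-24\right) \left(- \frac{1}{12}\right) = 2$)
$\left(m{\left(-5 \right)} + 2 \left(-9\right)\right)^{2} = \left(2 + 2 \left(-9\right)\right)^{2} = \left(2 - 18\right)^{2} = \left(-16\right)^{2} = 256$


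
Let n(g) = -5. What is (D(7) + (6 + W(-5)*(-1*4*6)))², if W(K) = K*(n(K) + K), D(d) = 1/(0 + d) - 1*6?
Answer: 70543201/49 ≈ 1.4397e+6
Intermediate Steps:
D(d) = -6 + 1/d (D(d) = 1/d - 6 = -6 + 1/d)
W(K) = K*(-5 + K)
(D(7) + (6 + W(-5)*(-1*4*6)))² = ((-6 + 1/7) + (6 + (-5*(-5 - 5))*(-1*4*6)))² = ((-6 + ⅐) + (6 + (-5*(-10))*(-4*6)))² = (-41/7 + (6 + 50*(-24)))² = (-41/7 + (6 - 1200))² = (-41/7 - 1194)² = (-8399/7)² = 70543201/49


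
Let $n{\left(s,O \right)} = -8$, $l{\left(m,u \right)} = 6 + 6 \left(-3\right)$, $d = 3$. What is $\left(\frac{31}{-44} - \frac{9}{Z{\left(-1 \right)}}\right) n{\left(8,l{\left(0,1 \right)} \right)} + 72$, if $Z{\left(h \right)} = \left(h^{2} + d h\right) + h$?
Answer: $\frac{590}{11} \approx 53.636$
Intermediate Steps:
$l{\left(m,u \right)} = -12$ ($l{\left(m,u \right)} = 6 - 18 = -12$)
$Z{\left(h \right)} = h^{2} + 4 h$ ($Z{\left(h \right)} = \left(h^{2} + 3 h\right) + h = h^{2} + 4 h$)
$\left(\frac{31}{-44} - \frac{9}{Z{\left(-1 \right)}}\right) n{\left(8,l{\left(0,1 \right)} \right)} + 72 = \left(\frac{31}{-44} - \frac{9}{\left(-1\right) \left(4 - 1\right)}\right) \left(-8\right) + 72 = \left(31 \left(- \frac{1}{44}\right) - \frac{9}{\left(-1\right) 3}\right) \left(-8\right) + 72 = \left(- \frac{31}{44} - \frac{9}{-3}\right) \left(-8\right) + 72 = \left(- \frac{31}{44} - -3\right) \left(-8\right) + 72 = \left(- \frac{31}{44} + 3\right) \left(-8\right) + 72 = \frac{101}{44} \left(-8\right) + 72 = - \frac{202}{11} + 72 = \frac{590}{11}$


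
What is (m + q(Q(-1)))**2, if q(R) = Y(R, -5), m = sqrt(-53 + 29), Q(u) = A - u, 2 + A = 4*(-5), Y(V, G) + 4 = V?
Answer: 601 - 100*I*sqrt(6) ≈ 601.0 - 244.95*I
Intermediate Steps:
Y(V, G) = -4 + V
A = -22 (A = -2 + 4*(-5) = -2 - 20 = -22)
Q(u) = -22 - u
m = 2*I*sqrt(6) (m = sqrt(-24) = 2*I*sqrt(6) ≈ 4.899*I)
q(R) = -4 + R
(m + q(Q(-1)))**2 = (2*I*sqrt(6) + (-4 + (-22 - 1*(-1))))**2 = (2*I*sqrt(6) + (-4 + (-22 + 1)))**2 = (2*I*sqrt(6) + (-4 - 21))**2 = (2*I*sqrt(6) - 25)**2 = (-25 + 2*I*sqrt(6))**2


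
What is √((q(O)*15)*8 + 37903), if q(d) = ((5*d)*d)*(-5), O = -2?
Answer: √25903 ≈ 160.94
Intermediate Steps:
q(d) = -25*d² (q(d) = (5*d²)*(-5) = -25*d²)
√((q(O)*15)*8 + 37903) = √((-25*(-2)²*15)*8 + 37903) = √((-25*4*15)*8 + 37903) = √(-100*15*8 + 37903) = √(-1500*8 + 37903) = √(-12000 + 37903) = √25903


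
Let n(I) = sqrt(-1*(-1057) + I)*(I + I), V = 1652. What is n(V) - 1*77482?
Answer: -77482 + 9912*sqrt(301) ≈ 94485.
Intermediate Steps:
n(I) = 2*I*sqrt(1057 + I) (n(I) = sqrt(1057 + I)*(2*I) = 2*I*sqrt(1057 + I))
n(V) - 1*77482 = 2*1652*sqrt(1057 + 1652) - 1*77482 = 2*1652*sqrt(2709) - 77482 = 2*1652*(3*sqrt(301)) - 77482 = 9912*sqrt(301) - 77482 = -77482 + 9912*sqrt(301)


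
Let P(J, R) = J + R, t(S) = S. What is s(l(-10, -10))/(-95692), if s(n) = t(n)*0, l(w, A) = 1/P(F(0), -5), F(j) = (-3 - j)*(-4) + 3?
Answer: 0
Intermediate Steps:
F(j) = 15 + 4*j (F(j) = (12 + 4*j) + 3 = 15 + 4*j)
l(w, A) = 1/10 (l(w, A) = 1/((15 + 4*0) - 5) = 1/((15 + 0) - 5) = 1/(15 - 5) = 1/10)
s(n) = 0 (s(n) = n*0 = 0)
s(l(-10, -10))/(-95692) = 0/(-95692) = 0*(-1/95692) = 0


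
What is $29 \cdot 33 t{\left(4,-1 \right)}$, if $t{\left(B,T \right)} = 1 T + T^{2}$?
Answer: $0$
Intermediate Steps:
$t{\left(B,T \right)} = T + T^{2}$
$29 \cdot 33 t{\left(4,-1 \right)} = 29 \cdot 33 \left(- (1 - 1)\right) = 957 \left(\left(-1\right) 0\right) = 957 \cdot 0 = 0$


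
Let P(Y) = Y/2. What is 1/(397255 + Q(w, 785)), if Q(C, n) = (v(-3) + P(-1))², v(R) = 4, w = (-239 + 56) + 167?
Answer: 4/1589069 ≈ 2.5172e-6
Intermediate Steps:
w = -16 (w = -183 + 167 = -16)
P(Y) = Y/2 (P(Y) = Y*(½) = Y/2)
Q(C, n) = 49/4 (Q(C, n) = (4 + (½)*(-1))² = (4 - ½)² = (7/2)² = 49/4)
1/(397255 + Q(w, 785)) = 1/(397255 + 49/4) = 1/(1589069/4) = 4/1589069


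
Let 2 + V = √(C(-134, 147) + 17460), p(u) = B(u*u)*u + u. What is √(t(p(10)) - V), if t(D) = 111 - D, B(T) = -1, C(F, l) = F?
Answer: √(113 - √17326) ≈ 4.316*I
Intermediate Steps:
p(u) = 0 (p(u) = -u + u = 0)
V = -2 + √17326 (V = -2 + √(-134 + 17460) = -2 + √17326 ≈ 129.63)
√(t(p(10)) - V) = √((111 - 1*0) - (-2 + √17326)) = √((111 + 0) + (2 - √17326)) = √(111 + (2 - √17326)) = √(113 - √17326)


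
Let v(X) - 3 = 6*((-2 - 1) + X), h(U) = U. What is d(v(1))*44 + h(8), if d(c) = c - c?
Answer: 8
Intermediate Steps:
v(X) = -15 + 6*X (v(X) = 3 + 6*((-2 - 1) + X) = 3 + 6*(-3 + X) = 3 + (-18 + 6*X) = -15 + 6*X)
d(c) = 0
d(v(1))*44 + h(8) = 0*44 + 8 = 0 + 8 = 8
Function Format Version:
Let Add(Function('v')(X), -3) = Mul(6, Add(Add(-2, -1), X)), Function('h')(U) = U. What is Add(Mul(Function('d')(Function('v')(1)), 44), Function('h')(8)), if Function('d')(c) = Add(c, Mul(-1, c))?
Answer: 8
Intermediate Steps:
Function('v')(X) = Add(-15, Mul(6, X)) (Function('v')(X) = Add(3, Mul(6, Add(Add(-2, -1), X))) = Add(3, Mul(6, Add(-3, X))) = Add(3, Add(-18, Mul(6, X))) = Add(-15, Mul(6, X)))
Function('d')(c) = 0
Add(Mul(Function('d')(Function('v')(1)), 44), Function('h')(8)) = Add(Mul(0, 44), 8) = Add(0, 8) = 8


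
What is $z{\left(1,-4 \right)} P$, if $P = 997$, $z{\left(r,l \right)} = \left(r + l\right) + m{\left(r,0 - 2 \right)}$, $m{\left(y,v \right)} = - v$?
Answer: $-997$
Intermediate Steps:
$z{\left(r,l \right)} = 2 + l + r$ ($z{\left(r,l \right)} = \left(r + l\right) - \left(0 - 2\right) = \left(l + r\right) - -2 = \left(l + r\right) + 2 = 2 + l + r$)
$z{\left(1,-4 \right)} P = \left(2 - 4 + 1\right) 997 = \left(-1\right) 997 = -997$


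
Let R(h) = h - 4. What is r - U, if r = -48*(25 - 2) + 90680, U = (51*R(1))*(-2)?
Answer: 89270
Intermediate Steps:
R(h) = -4 + h
U = 306 (U = (51*(-4 + 1))*(-2) = (51*(-3))*(-2) = -153*(-2) = 306)
r = 89576 (r = -48*23 + 90680 = -1104 + 90680 = 89576)
r - U = 89576 - 1*306 = 89576 - 306 = 89270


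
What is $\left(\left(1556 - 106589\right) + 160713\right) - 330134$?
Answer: $-274454$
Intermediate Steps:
$\left(\left(1556 - 106589\right) + 160713\right) - 330134 = \left(-105033 + 160713\right) - 330134 = 55680 - 330134 = -274454$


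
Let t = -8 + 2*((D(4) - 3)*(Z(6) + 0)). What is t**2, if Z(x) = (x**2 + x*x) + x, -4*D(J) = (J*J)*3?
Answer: 5513104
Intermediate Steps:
D(J) = -3*J**2/4 (D(J) = -J*J*3/4 = -J**2*3/4 = -3*J**2/4)
Z(x) = x + 2*x**2 (Z(x) = (x**2 + x**2) + x = 2*x**2 + x = x + 2*x**2)
t = -2348 (t = -8 + 2*((-3/4*4**2 - 3)*(6*(1 + 2*6) + 0)) = -8 + 2*((-3/4*16 - 3)*(6*(1 + 12) + 0)) = -8 + 2*((-12 - 3)*(6*13 + 0)) = -8 + 2*(-15*(78 + 0)) = -8 + 2*(-15*78) = -8 + 2*(-1170) = -8 - 2340 = -2348)
t**2 = (-2348)**2 = 5513104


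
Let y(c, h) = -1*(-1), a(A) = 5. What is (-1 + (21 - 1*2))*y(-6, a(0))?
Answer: 18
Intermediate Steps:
y(c, h) = 1
(-1 + (21 - 1*2))*y(-6, a(0)) = (-1 + (21 - 1*2))*1 = (-1 + (21 - 2))*1 = (-1 + 19)*1 = 18*1 = 18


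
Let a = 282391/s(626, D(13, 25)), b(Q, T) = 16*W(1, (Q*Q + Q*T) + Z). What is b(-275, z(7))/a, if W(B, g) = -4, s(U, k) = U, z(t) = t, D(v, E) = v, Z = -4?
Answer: -40064/282391 ≈ -0.14187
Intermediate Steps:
b(Q, T) = -64 (b(Q, T) = 16*(-4) = -64)
a = 282391/626 ≈ 451.10
b(-275, z(7))/a = -64/282391/626 = -64*626/282391 = -40064/282391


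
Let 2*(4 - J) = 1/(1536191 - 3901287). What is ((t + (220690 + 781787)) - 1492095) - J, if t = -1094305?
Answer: -7492278823985/4730192 ≈ -1.5839e+6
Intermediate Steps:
J = 18920769/4730192 (J = 4 - 1/(2*(1536191 - 3901287)) = 4 - 1/2/(-2365096) = 4 - 1/2*(-1/2365096) = 4 + 1/4730192 = 18920769/4730192 ≈ 4.0000)
((t + (220690 + 781787)) - 1492095) - J = ((-1094305 + (220690 + 781787)) - 1492095) - 1*18920769/4730192 = ((-1094305 + 1002477) - 1492095) - 18920769/4730192 = (-91828 - 1492095) - 18920769/4730192 = -1583923 - 18920769/4730192 = -7492278823985/4730192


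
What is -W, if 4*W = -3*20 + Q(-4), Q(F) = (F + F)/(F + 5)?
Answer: 17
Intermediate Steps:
Q(F) = 2*F/(5 + F) (Q(F) = (2*F)/(5 + F) = 2*F/(5 + F))
W = -17 (W = (-3*20 + 2*(-4)/(5 - 4))/4 = (-60 + 2*(-4)/1)/4 = (-60 + 2*(-4)*1)/4 = (-60 - 8)/4 = (1/4)*(-68) = -17)
-W = -1*(-17) = 17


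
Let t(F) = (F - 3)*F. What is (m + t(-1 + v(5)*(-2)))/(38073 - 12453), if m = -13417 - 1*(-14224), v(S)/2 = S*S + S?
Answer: 15811/25620 ≈ 0.61714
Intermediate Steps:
v(S) = 2*S + 2*S² (v(S) = 2*(S*S + S) = 2*(S² + S) = 2*(S + S²) = 2*S + 2*S²)
m = 807 (m = -13417 + 14224 = 807)
t(F) = F*(-3 + F) (t(F) = (-3 + F)*F = F*(-3 + F))
(m + t(-1 + v(5)*(-2)))/(38073 - 12453) = (807 + (-1 + (2*5*(1 + 5))*(-2))*(-3 + (-1 + (2*5*(1 + 5))*(-2))))/(38073 - 12453) = (807 + (-1 + (2*5*6)*(-2))*(-3 + (-1 + (2*5*6)*(-2))))/25620 = (807 + (-1 + 60*(-2))*(-3 + (-1 + 60*(-2))))*(1/25620) = (807 + (-1 - 120)*(-3 + (-1 - 120)))*(1/25620) = (807 - 121*(-3 - 121))*(1/25620) = (807 - 121*(-124))*(1/25620) = (807 + 15004)*(1/25620) = 15811*(1/25620) = 15811/25620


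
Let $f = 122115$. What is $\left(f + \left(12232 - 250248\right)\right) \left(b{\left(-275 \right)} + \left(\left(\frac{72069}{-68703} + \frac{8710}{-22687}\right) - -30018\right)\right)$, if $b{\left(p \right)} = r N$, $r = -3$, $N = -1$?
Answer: $- \frac{1807686546554121616}{519554987} \approx -3.4793 \cdot 10^{9}$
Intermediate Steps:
$b{\left(p \right)} = 3$ ($b{\left(p \right)} = \left(-3\right) \left(-1\right) = 3$)
$\left(f + \left(12232 - 250248\right)\right) \left(b{\left(-275 \right)} + \left(\left(\frac{72069}{-68703} + \frac{8710}{-22687}\right) - -30018\right)\right) = \left(122115 + \left(12232 - 250248\right)\right) \left(3 + \left(\left(\frac{72069}{-68703} + \frac{8710}{-22687}\right) - -30018\right)\right) = \left(122115 + \left(12232 - 250248\right)\right) \left(3 + \left(\left(72069 \left(- \frac{1}{68703}\right) + 8710 \left(- \frac{1}{22687}\right)\right) + 30018\right)\right) = \left(122115 - 238016\right) \left(3 + \left(\left(- \frac{24023}{22901} - \frac{8710}{22687}\right) + 30018\right)\right) = - 115901 \left(3 + \left(- \frac{744477511}{519554987} + 30018\right)\right) = - 115901 \left(3 + \frac{15595257122255}{519554987}\right) = \left(-115901\right) \frac{15596815787216}{519554987} = - \frac{1807686546554121616}{519554987}$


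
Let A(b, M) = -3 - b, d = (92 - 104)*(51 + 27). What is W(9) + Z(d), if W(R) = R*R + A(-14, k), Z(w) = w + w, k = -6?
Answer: -1780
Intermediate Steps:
d = -936 (d = -12*78 = -936)
Z(w) = 2*w
W(R) = 11 + R² (W(R) = R*R + (-3 - 1*(-14)) = R² + (-3 + 14) = R² + 11 = 11 + R²)
W(9) + Z(d) = (11 + 9²) + 2*(-936) = (11 + 81) - 1872 = 92 - 1872 = -1780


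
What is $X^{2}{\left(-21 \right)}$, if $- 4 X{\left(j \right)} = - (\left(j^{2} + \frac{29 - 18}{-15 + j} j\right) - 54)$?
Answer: $\frac{22287841}{2304} \approx 9673.5$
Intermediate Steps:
$X{\left(j \right)} = - \frac{27}{2} + \frac{j^{2}}{4} + \frac{11 j}{4 \left(-15 + j\right)}$ ($X{\left(j \right)} = - \frac{\left(-1\right) \left(\left(j^{2} + \frac{29 - 18}{-15 + j} j\right) - 54\right)}{4} = - \frac{\left(-1\right) \left(\left(j^{2} + \frac{11}{-15 + j} j\right) - 54\right)}{4} = - \frac{\left(-1\right) \left(\left(j^{2} + \frac{11 j}{-15 + j}\right) - 54\right)}{4} = - \frac{\left(-1\right) \left(-54 + j^{2} + \frac{11 j}{-15 + j}\right)}{4} = - \frac{54 - j^{2} - \frac{11 j}{-15 + j}}{4} = - \frac{27}{2} + \frac{j^{2}}{4} + \frac{11 j}{4 \left(-15 + j\right)}$)
$X^{2}{\left(-21 \right)} = \left(\frac{810 + \left(-21\right)^{3} - -903 - 15 \left(-21\right)^{2}}{4 \left(-15 - 21\right)}\right)^{2} = \left(\frac{810 - 9261 + 903 - 6615}{4 \left(-36\right)}\right)^{2} = \left(\frac{1}{4} \left(- \frac{1}{36}\right) \left(810 - 9261 + 903 - 6615\right)\right)^{2} = \left(\frac{1}{4} \left(- \frac{1}{36}\right) \left(-14163\right)\right)^{2} = \left(\frac{4721}{48}\right)^{2} = \frac{22287841}{2304}$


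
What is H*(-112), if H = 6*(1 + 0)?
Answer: -672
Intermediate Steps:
H = 6 (H = 6*1 = 6)
H*(-112) = 6*(-112) = -672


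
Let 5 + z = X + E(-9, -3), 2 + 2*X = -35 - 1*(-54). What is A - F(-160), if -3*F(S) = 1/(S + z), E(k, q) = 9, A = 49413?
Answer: 43730503/885 ≈ 49413.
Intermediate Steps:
X = 17/2 (X = -1 + (-35 - 1*(-54))/2 = -1 + (-35 + 54)/2 = -1 + (½)*19 = -1 + 19/2 = 17/2 ≈ 8.5000)
z = 25/2 (z = -5 + (17/2 + 9) = -5 + 35/2 = 25/2 ≈ 12.500)
F(S) = -1/(3*(25/2 + S)) (F(S) = -1/(3*(S + 25/2)) = -1/(3*(25/2 + S)))
A - F(-160) = 49413 - (-2)/(75 + 6*(-160)) = 49413 - (-2)/(75 - 960) = 49413 - (-2)/(-885) = 49413 - (-2)*(-1)/885 = 49413 - 1*2/885 = 49413 - 2/885 = 43730503/885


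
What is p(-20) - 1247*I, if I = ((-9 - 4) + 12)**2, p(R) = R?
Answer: -1267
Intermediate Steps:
I = 1 (I = (-13 + 12)**2 = (-1)**2 = 1)
p(-20) - 1247*I = -20 - 1247*1 = -20 - 1247 = -1267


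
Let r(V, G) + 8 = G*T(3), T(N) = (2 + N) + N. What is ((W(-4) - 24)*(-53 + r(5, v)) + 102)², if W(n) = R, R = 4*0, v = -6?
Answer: 7387524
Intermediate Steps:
T(N) = 2 + 2*N
R = 0
r(V, G) = -8 + 8*G (r(V, G) = -8 + G*(2 + 2*3) = -8 + G*(2 + 6) = -8 + G*8 = -8 + 8*G)
W(n) = 0
((W(-4) - 24)*(-53 + r(5, v)) + 102)² = ((0 - 24)*(-53 + (-8 + 8*(-6))) + 102)² = (-24*(-53 + (-8 - 48)) + 102)² = (-24*(-53 - 56) + 102)² = (-24*(-109) + 102)² = (2616 + 102)² = 2718² = 7387524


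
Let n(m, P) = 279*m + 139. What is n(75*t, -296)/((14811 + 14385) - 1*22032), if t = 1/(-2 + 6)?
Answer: 21481/28656 ≈ 0.74962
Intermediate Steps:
t = ¼ (t = 1/4 = ¼ ≈ 0.25000)
n(m, P) = 139 + 279*m
n(75*t, -296)/((14811 + 14385) - 1*22032) = (139 + 279*(75*(¼)))/((14811 + 14385) - 1*22032) = (139 + 279*(75/4))/(29196 - 22032) = (139 + 20925/4)/7164 = (21481/4)*(1/7164) = 21481/28656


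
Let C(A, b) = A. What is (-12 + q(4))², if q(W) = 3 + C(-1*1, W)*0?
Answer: 81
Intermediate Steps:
q(W) = 3 (q(W) = 3 - 1*1*0 = 3 - 1*0 = 3 + 0 = 3)
(-12 + q(4))² = (-12 + 3)² = (-9)² = 81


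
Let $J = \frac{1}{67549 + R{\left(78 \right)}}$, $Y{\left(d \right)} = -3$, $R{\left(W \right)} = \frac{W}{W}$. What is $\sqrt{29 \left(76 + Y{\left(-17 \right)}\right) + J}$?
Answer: $\frac{\sqrt{386395054402}}{13510} \approx 46.011$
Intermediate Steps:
$R{\left(W \right)} = 1$
$J = \frac{1}{67550}$ ($J = \frac{1}{67549 + 1} = \frac{1}{67550} \approx 1.4804 \cdot 10^{-5}$)
$\sqrt{29 \left(76 + Y{\left(-17 \right)}\right) + J} = \sqrt{29 \left(76 - 3\right) + \frac{1}{67550}} = \sqrt{29 \cdot 73 + \frac{1}{67550}} = \sqrt{2117 + \frac{1}{67550}} = \sqrt{\frac{143003351}{67550}} = \frac{\sqrt{386395054402}}{13510}$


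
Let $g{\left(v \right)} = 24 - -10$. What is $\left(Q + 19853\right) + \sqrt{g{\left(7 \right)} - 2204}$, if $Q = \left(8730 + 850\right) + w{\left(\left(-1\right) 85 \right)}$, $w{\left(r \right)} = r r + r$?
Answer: $36573 + i \sqrt{2170} \approx 36573.0 + 46.583 i$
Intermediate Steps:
$w{\left(r \right)} = r + r^{2}$ ($w{\left(r \right)} = r^{2} + r = r + r^{2}$)
$Q = 16720$ ($Q = \left(8730 + 850\right) + \left(-1\right) 85 \left(1 - 85\right) = 9580 - 85 \left(1 - 85\right) = 9580 - -7140 = 9580 + 7140 = 16720$)
$g{\left(v \right)} = 34$ ($g{\left(v \right)} = 24 + 10 = 34$)
$\left(Q + 19853\right) + \sqrt{g{\left(7 \right)} - 2204} = \left(16720 + 19853\right) + \sqrt{34 - 2204} = 36573 + \sqrt{-2170} = 36573 + i \sqrt{2170}$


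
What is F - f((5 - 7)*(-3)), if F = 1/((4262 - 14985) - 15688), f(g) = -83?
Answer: 2192112/26411 ≈ 83.000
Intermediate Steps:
F = -1/26411 (F = 1/(-10723 - 15688) = 1/(-26411) = -1/26411 ≈ -3.7863e-5)
F - f((5 - 7)*(-3)) = -1/26411 - 1*(-83) = -1/26411 + 83 = 2192112/26411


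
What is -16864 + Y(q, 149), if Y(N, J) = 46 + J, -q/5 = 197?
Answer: -16669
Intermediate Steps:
q = -985 (q = -5*197 = -985)
-16864 + Y(q, 149) = -16864 + (46 + 149) = -16864 + 195 = -16669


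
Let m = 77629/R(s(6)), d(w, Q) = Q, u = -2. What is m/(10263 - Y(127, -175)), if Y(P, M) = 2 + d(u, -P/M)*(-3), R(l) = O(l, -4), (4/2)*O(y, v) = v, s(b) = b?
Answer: -13585075/3592112 ≈ -3.7819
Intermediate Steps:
O(y, v) = v/2
R(l) = -2 (R(l) = (1/2)*(-4) = -2)
Y(P, M) = 2 + 3*P/M (Y(P, M) = 2 - P/M*(-3) = 2 + 3*P/M)
m = -77629/2 (m = 77629/(-2) = 77629*(-1/2) = -77629/2 ≈ -38815.)
m/(10263 - Y(127, -175)) = -77629/(2*(10263 - (2 + 3*127/(-175)))) = -77629/(2*(10263 - (2 + 3*127*(-1/175)))) = -77629/(2*(10263 - (2 - 381/175))) = -77629/(2*(10263 - 1*(-31/175))) = -77629/(2*(10263 + 31/175)) = -77629/(2*1796056/175) = -77629/2*175/1796056 = -13585075/3592112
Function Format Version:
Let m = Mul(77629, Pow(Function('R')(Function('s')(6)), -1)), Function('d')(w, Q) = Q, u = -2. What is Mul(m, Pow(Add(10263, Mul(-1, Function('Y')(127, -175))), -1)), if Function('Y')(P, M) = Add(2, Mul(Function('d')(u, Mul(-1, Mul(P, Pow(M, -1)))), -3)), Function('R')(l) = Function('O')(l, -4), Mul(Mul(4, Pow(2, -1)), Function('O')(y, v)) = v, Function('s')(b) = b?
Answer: Rational(-13585075, 3592112) ≈ -3.7819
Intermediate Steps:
Function('O')(y, v) = Mul(Rational(1, 2), v)
Function('R')(l) = -2 (Function('R')(l) = Mul(Rational(1, 2), -4) = -2)
Function('Y')(P, M) = Add(2, Mul(3, P, Pow(M, -1))) (Function('Y')(P, M) = Add(2, Mul(Mul(-1, Mul(P, Pow(M, -1))), -3)) = Add(2, Mul(Mul(-1, P, Pow(M, -1)), -3)) = Add(2, Mul(3, P, Pow(M, -1))))
m = Rational(-77629, 2) (m = Mul(77629, Pow(-2, -1)) = Mul(77629, Rational(-1, 2)) = Rational(-77629, 2) ≈ -38815.)
Mul(m, Pow(Add(10263, Mul(-1, Function('Y')(127, -175))), -1)) = Mul(Rational(-77629, 2), Pow(Add(10263, Mul(-1, Add(2, Mul(3, 127, Pow(-175, -1))))), -1)) = Mul(Rational(-77629, 2), Pow(Add(10263, Mul(-1, Add(2, Mul(3, 127, Rational(-1, 175))))), -1)) = Mul(Rational(-77629, 2), Pow(Add(10263, Mul(-1, Add(2, Rational(-381, 175)))), -1)) = Mul(Rational(-77629, 2), Pow(Add(10263, Mul(-1, Rational(-31, 175))), -1)) = Mul(Rational(-77629, 2), Pow(Add(10263, Rational(31, 175)), -1)) = Mul(Rational(-77629, 2), Pow(Rational(1796056, 175), -1)) = Mul(Rational(-77629, 2), Rational(175, 1796056)) = Rational(-13585075, 3592112)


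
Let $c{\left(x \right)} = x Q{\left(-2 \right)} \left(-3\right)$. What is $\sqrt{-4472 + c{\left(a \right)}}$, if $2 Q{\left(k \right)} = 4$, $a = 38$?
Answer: $10 i \sqrt{47} \approx 68.557 i$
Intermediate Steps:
$Q{\left(k \right)} = 2$ ($Q{\left(k \right)} = \frac{1}{2} \cdot 4 = 2$)
$c{\left(x \right)} = - 6 x$ ($c{\left(x \right)} = x 2 \left(-3\right) = 2 x \left(-3\right) = - 6 x$)
$\sqrt{-4472 + c{\left(a \right)}} = \sqrt{-4472 - 228} = \sqrt{-4700} = 10 i \sqrt{47}$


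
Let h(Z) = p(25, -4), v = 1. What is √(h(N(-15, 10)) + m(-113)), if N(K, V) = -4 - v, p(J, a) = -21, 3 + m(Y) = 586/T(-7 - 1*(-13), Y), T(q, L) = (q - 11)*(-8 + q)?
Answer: √865/5 ≈ 5.8822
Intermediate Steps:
T(q, L) = (-11 + q)*(-8 + q)
m(Y) = 278/5 (m(Y) = -3 + 586/(88 + (-7 - 1*(-13))² - 19*(-7 - 1*(-13))) = -3 + 586/(88 + (-7 + 13)² - 19*(-7 + 13)) = -3 + 586/(88 + 6² - 19*6) = -3 + 586/(88 + 36 - 114) = -3 + 586/10 = -3 + 586*(⅒) = -3 + 293/5 = 278/5)
N(K, V) = -5 (N(K, V) = -4 - 1*1 = -4 - 1 = -5)
h(Z) = -21
√(h(N(-15, 10)) + m(-113)) = √(-21 + 278/5) = √(173/5) = √865/5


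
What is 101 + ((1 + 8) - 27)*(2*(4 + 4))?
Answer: -187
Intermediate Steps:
101 + ((1 + 8) - 27)*(2*(4 + 4)) = 101 + (9 - 27)*(2*8) = 101 - 18*16 = 101 - 288 = -187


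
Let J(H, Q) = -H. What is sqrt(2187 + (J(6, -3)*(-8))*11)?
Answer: sqrt(2715) ≈ 52.106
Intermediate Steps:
sqrt(2187 + (J(6, -3)*(-8))*11) = sqrt(2187 + (-1*6*(-8))*11) = sqrt(2187 - 6*(-8)*11) = sqrt(2187 + 48*11) = sqrt(2187 + 528) = sqrt(2715)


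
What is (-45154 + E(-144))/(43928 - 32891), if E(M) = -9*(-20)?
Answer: -44974/11037 ≈ -4.0748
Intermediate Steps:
E(M) = 180
(-45154 + E(-144))/(43928 - 32891) = (-45154 + 180)/(43928 - 32891) = -44974/11037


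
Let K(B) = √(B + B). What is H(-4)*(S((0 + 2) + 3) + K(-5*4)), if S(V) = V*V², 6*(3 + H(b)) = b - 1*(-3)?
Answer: -2375/6 - 19*I*√10/3 ≈ -395.83 - 20.028*I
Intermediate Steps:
H(b) = -5/2 + b/6 (H(b) = -3 + (b - 1*(-3))/6 = -3 + (b + 3)/6 = -3 + (3 + b)/6 = -3 + (½ + b/6) = -5/2 + b/6)
K(B) = √2*√B (K(B) = √(2*B) = √2*√B)
S(V) = V³
H(-4)*(S((0 + 2) + 3) + K(-5*4)) = (-5/2 + (⅙)*(-4))*(((0 + 2) + 3)³ + √2*√(-5*4)) = (-5/2 - ⅔)*((2 + 3)³ + √2*√(-20)) = -19*(5³ + √2*(2*I*√5))/6 = -19*(125 + 2*I*√10)/6 = -2375/6 - 19*I*√10/3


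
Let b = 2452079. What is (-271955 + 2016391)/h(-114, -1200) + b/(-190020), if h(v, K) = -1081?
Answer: -334128426119/205411620 ≈ -1626.6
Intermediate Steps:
(-271955 + 2016391)/h(-114, -1200) + b/(-190020) = (-271955 + 2016391)/(-1081) + 2452079/(-190020) = 1744436*(-1/1081) + 2452079*(-1/190020) = -1744436/1081 - 2452079/190020 = -334128426119/205411620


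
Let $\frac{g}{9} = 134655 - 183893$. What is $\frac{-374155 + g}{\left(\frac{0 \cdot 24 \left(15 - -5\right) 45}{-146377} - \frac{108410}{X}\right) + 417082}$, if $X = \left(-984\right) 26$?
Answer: $- \frac{10454863224}{5335367149} \approx -1.9595$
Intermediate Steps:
$g = -443142$ ($g = 9 \left(134655 - 183893\right) = 9 \left(-49238\right) = -443142$)
$X = -25584$
$\frac{-374155 + g}{\left(\frac{0 \cdot 24 \left(15 - -5\right) 45}{-146377} - \frac{108410}{X}\right) + 417082} = \frac{-374155 - 443142}{\left(\frac{0 \cdot 24 \left(15 - -5\right) 45}{-146377} - \frac{108410}{-25584}\right) + 417082} = - \frac{817297}{\left(0 \left(15 + 5\right) 45 \left(- \frac{1}{146377}\right) - - \frac{54205}{12792}\right) + 417082} = - \frac{817297}{\left(0 \cdot 20 \cdot 45 \left(- \frac{1}{146377}\right) + \frac{54205}{12792}\right) + 417082} = - \frac{817297}{\left(0 \cdot 45 \left(- \frac{1}{146377}\right) + \frac{54205}{12792}\right) + 417082} = - \frac{817297}{\left(0 \left(- \frac{1}{146377}\right) + \frac{54205}{12792}\right) + 417082} = - \frac{817297}{\left(0 + \frac{54205}{12792}\right) + 417082} = - \frac{817297}{\frac{54205}{12792} + 417082} = - \frac{817297}{\frac{5335367149}{12792}} = \left(-817297\right) \frac{12792}{5335367149} = - \frac{10454863224}{5335367149}$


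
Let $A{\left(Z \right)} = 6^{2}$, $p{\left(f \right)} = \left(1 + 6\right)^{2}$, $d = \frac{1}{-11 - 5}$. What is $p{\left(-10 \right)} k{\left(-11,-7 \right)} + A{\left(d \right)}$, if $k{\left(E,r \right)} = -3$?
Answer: $-111$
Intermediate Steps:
$d = - \frac{1}{16}$ ($d = \frac{1}{-16} = - \frac{1}{16} \approx -0.0625$)
$p{\left(f \right)} = 49$ ($p{\left(f \right)} = 7^{2} = 49$)
$A{\left(Z \right)} = 36$
$p{\left(-10 \right)} k{\left(-11,-7 \right)} + A{\left(d \right)} = 49 \left(-3\right) + 36 = -147 + 36 = -111$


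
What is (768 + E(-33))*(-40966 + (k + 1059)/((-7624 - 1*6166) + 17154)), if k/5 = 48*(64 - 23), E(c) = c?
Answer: -101282062875/3364 ≈ -3.0108e+7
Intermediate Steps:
k = 9840 (k = 5*(48*(64 - 23)) = 5*(48*41) = 5*1968 = 9840)
(768 + E(-33))*(-40966 + (k + 1059)/((-7624 - 1*6166) + 17154)) = (768 - 33)*(-40966 + (9840 + 1059)/((-7624 - 1*6166) + 17154)) = 735*(-40966 + 10899/((-7624 - 6166) + 17154)) = 735*(-40966 + 10899/(-13790 + 17154)) = 735*(-40966 + 10899/3364) = 735*(-137798725/3364) = -101282062875/3364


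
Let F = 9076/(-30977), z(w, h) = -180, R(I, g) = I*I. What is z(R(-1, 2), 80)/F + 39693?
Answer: 91457382/2269 ≈ 40307.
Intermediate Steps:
R(I, g) = I**2
F = -9076/30977 (F = 9076*(-1/30977) = -9076/30977 ≈ -0.29299)
z(R(-1, 2), 80)/F + 39693 = -180/(-9076/30977) + 39693 = -180*(-30977/9076) + 39693 = 1393965/2269 + 39693 = 91457382/2269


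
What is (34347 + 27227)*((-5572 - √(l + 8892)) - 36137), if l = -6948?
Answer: -2568189966 - 1108332*√6 ≈ -2.5709e+9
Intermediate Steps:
(34347 + 27227)*((-5572 - √(l + 8892)) - 36137) = (34347 + 27227)*((-5572 - √(-6948 + 8892)) - 36137) = 61574*((-5572 - √1944) - 36137) = 61574*((-5572 - 18*√6) - 36137) = 61574*(-41709 - 18*√6) = -2568189966 - 1108332*√6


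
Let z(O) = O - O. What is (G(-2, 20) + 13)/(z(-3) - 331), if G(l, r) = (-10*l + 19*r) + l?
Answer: -411/331 ≈ -1.2417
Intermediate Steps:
G(l, r) = -9*l + 19*r
z(O) = 0
(G(-2, 20) + 13)/(z(-3) - 331) = ((-9*(-2) + 19*20) + 13)/(0 - 331) = ((18 + 380) + 13)/(-331) = (398 + 13)*(-1/331) = 411*(-1/331) = -411/331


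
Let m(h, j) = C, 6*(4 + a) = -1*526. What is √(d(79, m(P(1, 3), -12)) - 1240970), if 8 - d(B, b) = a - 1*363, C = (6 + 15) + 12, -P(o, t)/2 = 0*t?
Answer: I*√11164566/3 ≈ 1113.8*I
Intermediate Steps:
a = -275/3 (a = -4 + (-1*526)/6 = -4 + (⅙)*(-526) = -4 - 263/3 = -275/3 ≈ -91.667)
P(o, t) = 0 (P(o, t) = -0*t = -2*0 = 0)
C = 33 (C = 21 + 12 = 33)
m(h, j) = 33
d(B, b) = 1388/3 (d(B, b) = 8 - (-275/3 - 1*363) = 8 - (-275/3 - 363) = 8 - 1*(-1364/3) = 8 + 1364/3 = 1388/3)
√(d(79, m(P(1, 3), -12)) - 1240970) = √(1388/3 - 1240970) = √(-3721522/3) = I*√11164566/3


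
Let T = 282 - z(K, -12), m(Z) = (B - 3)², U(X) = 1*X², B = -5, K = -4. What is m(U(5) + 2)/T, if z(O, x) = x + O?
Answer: 32/149 ≈ 0.21477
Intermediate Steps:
U(X) = X²
z(O, x) = O + x
m(Z) = 64 (m(Z) = (-5 - 3)² = (-8)² = 64)
T = 298 (T = 282 - (-4 - 12) = 282 - 1*(-16) = 282 + 16 = 298)
m(U(5) + 2)/T = 64/298 = 64*(1/298) = 32/149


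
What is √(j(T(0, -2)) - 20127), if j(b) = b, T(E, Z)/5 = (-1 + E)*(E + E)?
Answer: I*√20127 ≈ 141.87*I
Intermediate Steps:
T(E, Z) = 10*E*(-1 + E) (T(E, Z) = 5*((-1 + E)*(E + E)) = 5*((-1 + E)*(2*E)) = 5*(2*E*(-1 + E)) = 10*E*(-1 + E))
√(j(T(0, -2)) - 20127) = √(10*0*(-1 + 0) - 20127) = √(10*0*(-1) - 20127) = √(0 - 20127) = √(-20127) = I*√20127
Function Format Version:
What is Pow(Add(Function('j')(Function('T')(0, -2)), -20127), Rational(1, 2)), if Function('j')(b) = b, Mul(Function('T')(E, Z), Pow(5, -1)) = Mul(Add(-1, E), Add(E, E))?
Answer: Mul(I, Pow(20127, Rational(1, 2))) ≈ Mul(141.87, I)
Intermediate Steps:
Function('T')(E, Z) = Mul(10, E, Add(-1, E)) (Function('T')(E, Z) = Mul(5, Mul(Add(-1, E), Add(E, E))) = Mul(5, Mul(Add(-1, E), Mul(2, E))) = Mul(5, Mul(2, E, Add(-1, E))) = Mul(10, E, Add(-1, E)))
Pow(Add(Function('j')(Function('T')(0, -2)), -20127), Rational(1, 2)) = Pow(Add(Mul(10, 0, Add(-1, 0)), -20127), Rational(1, 2)) = Pow(Add(Mul(10, 0, -1), -20127), Rational(1, 2)) = Pow(Add(0, -20127), Rational(1, 2)) = Pow(-20127, Rational(1, 2)) = Mul(I, Pow(20127, Rational(1, 2)))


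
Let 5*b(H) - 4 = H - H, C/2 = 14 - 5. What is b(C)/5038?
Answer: 2/12595 ≈ 0.00015879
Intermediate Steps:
C = 18 (C = 2*(14 - 5) = 2*9 = 18)
b(H) = 4/5 (b(H) = 4/5 + (H - H)/5 = 4/5 + (1/5)*0 = 4/5 + 0 = 4/5)
b(C)/5038 = (4/5)/5038 = (4/5)*(1/5038) = 2/12595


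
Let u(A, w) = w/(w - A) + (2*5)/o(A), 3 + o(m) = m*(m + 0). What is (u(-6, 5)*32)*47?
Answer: 37600/33 ≈ 1139.4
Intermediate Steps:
o(m) = -3 + m**2 (o(m) = -3 + m*(m + 0) = -3 + m*m = -3 + m**2)
u(A, w) = 10/(-3 + A**2) + w/(w - A) (u(A, w) = w/(w - A) + (2*5)/(-3 + A**2) = w/(w - A) + 10/(-3 + A**2) = 10/(-3 + A**2) + w/(w - A))
(u(-6, 5)*32)*47 = (((-10*5 + 10*(-6) - 1*5*(-3 + (-6)**2))/((-3 + (-6)**2)*(-6 - 1*5)))*32)*47 = (((-50 - 60 - 1*5*(-3 + 36))/((-3 + 36)*(-6 - 5)))*32)*47 = (((-50 - 60 - 1*5*33)/(33*(-11)))*32)*47 = (((1/33)*(-1/11)*(-50 - 60 - 165))*32)*47 = (((1/33)*(-1/11)*(-275))*32)*47 = ((25/33)*32)*47 = (800/33)*47 = 37600/33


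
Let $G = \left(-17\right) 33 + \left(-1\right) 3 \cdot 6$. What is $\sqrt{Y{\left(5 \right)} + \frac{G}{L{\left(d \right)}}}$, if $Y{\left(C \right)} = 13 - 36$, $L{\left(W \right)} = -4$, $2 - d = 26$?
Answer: $\frac{\sqrt{487}}{2} \approx 11.034$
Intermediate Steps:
$d = -24$ ($d = 2 - 26 = -24$)
$G = -579$ ($G = -561 - 18 = -579$)
$Y{\left(C \right)} = -23$ ($Y{\left(C \right)} = 13 - 36 = -23$)
$\sqrt{Y{\left(5 \right)} + \frac{G}{L{\left(d \right)}}} = \sqrt{-23 - \frac{579}{-4}} = \sqrt{-23 - - \frac{579}{4}} = \sqrt{-23 + \frac{579}{4}} = \sqrt{\frac{487}{4}} = \frac{\sqrt{487}}{2}$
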